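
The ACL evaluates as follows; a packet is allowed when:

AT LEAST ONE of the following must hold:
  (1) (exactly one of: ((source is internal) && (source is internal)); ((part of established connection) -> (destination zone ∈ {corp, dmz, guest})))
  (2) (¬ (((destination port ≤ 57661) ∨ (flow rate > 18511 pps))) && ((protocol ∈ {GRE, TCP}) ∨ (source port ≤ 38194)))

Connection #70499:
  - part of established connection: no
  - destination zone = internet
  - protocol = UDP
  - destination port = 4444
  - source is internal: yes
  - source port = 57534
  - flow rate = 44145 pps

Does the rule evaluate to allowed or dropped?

Atomic conditions:
  source is internal: yes → true
  part of established connection: no → false
  destination zone ∈ {corp, dmz, guest}: internet is not in the set → false
  destination port ≤ 57661: 4444 ≤ 57661 is true
  flow rate > 18511 pps: 44145 > 18511 is true
  protocol ∈ {GRE, TCP}: UDP is not in the set → false
  source port ≤ 38194: 57534 ≤ 38194 is false
Combine:
[1.1] true AND true = true
[1.2] false → false (antecedent false ⇒ implication holds) = true
[1] exactly-one(true, true) = false
[2.1.1] true OR true = true
[2.1] NOT true = false
[2.2] false OR false = false
[2] false AND false = false
[root] false OR false = false
Overall: false → dropped

Dropped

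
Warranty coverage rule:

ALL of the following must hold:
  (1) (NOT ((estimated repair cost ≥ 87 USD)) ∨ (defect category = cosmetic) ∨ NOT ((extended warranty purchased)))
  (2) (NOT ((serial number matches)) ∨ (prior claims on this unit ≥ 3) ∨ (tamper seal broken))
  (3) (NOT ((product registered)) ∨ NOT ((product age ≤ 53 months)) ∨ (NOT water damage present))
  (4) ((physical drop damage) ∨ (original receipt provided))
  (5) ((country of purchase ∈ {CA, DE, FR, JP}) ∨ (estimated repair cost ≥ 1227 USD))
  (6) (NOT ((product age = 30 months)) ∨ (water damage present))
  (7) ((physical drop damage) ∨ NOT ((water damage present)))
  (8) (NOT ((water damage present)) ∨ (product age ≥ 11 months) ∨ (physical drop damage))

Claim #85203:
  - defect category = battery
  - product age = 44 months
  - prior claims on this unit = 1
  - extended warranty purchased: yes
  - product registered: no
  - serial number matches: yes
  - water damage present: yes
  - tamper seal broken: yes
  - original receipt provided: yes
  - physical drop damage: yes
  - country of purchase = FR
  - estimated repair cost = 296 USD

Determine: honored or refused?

Refused

Atomic conditions:
  estimated repair cost ≥ 87 USD: 296 ≥ 87 is true
  defect category = cosmetic: battery == cosmetic is false
  extended warranty purchased: yes → true
  serial number matches: yes → true
  prior claims on this unit ≥ 3: 1 ≥ 3 is false
  tamper seal broken: yes → true
  product registered: no → false
  product age ≤ 53 months: 44 ≤ 53 is true
  NOT water damage present: yes → false
  physical drop damage: yes → true
  original receipt provided: yes → true
  country of purchase ∈ {CA, DE, FR, JP}: FR is in the set → true
  estimated repair cost ≥ 1227 USD: 296 ≥ 1227 is false
  product age = 30 months: 44 == 30 is false
  water damage present: yes → true
  product age ≥ 11 months: 44 ≥ 11 is true
Combine:
[1.1] NOT true = false
[1.3] NOT true = false
[1] false OR false OR false = false
[2.1] NOT true = false
[2] false OR false OR true = true
[3.1] NOT false = true
[3.2] NOT true = false
[3] true OR false OR false = true
[4] true OR true = true
[5] true OR false = true
[6.1] NOT false = true
[6] true OR true = true
[7.2] NOT true = false
[7] true OR false = true
[8.1] NOT true = false
[8] false OR true OR true = true
[root] false AND true AND true AND true AND true AND true AND true AND true = false
Overall: false → refused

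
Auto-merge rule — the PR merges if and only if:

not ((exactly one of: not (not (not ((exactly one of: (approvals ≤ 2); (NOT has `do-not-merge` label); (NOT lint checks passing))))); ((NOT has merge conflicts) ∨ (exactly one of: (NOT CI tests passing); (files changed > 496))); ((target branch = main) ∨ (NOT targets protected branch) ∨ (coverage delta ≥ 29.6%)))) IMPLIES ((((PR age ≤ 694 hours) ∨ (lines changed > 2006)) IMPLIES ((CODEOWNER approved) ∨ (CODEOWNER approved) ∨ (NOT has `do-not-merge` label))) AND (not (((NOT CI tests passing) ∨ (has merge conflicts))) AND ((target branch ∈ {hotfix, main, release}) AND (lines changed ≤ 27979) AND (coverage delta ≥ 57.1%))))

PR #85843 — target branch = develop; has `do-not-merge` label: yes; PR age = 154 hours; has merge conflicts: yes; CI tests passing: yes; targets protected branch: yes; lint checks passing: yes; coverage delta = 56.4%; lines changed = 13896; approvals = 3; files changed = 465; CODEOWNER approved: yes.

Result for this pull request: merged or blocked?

Blocked

Atomic conditions:
  approvals ≤ 2: 3 ≤ 2 is false
  NOT has `do-not-merge` label: yes → false
  NOT lint checks passing: yes → false
  NOT has merge conflicts: yes → false
  NOT CI tests passing: yes → false
  files changed > 496: 465 > 496 is false
  target branch = main: develop == main is false
  NOT targets protected branch: yes → false
  coverage delta ≥ 29.6%: 56.4 ≥ 29.6 is true
  PR age ≤ 694 hours: 154 ≤ 694 is true
  lines changed > 2006: 13896 > 2006 is true
  CODEOWNER approved: yes → true
  has merge conflicts: yes → true
  target branch ∈ {hotfix, main, release}: develop is not in the set → false
  lines changed ≤ 27979: 13896 ≤ 27979 is true
  coverage delta ≥ 57.1%: 56.4 ≥ 57.1 is false
Combine:
[1.1.1.1.1.1] exactly-one(false, false, false) = false
[1.1.1.1.1] NOT false = true
[1.1.1.1] NOT true = false
[1.1.1] NOT false = true
[1.1.2.2] exactly-one(false, false) = false
[1.1.2] false OR false = false
[1.1.3] false OR false OR true = true
[1.1] exactly-one(true, false, true) = false
[1] NOT false = true
[2.1.1] true OR true = true
[2.1.2] true OR true OR false = true
[2.1] true → true = true
[2.2.1.1] false OR true = true
[2.2.1] NOT true = false
[2.2.2] false AND true AND false = false
[2.2] false AND false = false
[2] true AND false = false
[root] true → false = false
Overall: false → blocked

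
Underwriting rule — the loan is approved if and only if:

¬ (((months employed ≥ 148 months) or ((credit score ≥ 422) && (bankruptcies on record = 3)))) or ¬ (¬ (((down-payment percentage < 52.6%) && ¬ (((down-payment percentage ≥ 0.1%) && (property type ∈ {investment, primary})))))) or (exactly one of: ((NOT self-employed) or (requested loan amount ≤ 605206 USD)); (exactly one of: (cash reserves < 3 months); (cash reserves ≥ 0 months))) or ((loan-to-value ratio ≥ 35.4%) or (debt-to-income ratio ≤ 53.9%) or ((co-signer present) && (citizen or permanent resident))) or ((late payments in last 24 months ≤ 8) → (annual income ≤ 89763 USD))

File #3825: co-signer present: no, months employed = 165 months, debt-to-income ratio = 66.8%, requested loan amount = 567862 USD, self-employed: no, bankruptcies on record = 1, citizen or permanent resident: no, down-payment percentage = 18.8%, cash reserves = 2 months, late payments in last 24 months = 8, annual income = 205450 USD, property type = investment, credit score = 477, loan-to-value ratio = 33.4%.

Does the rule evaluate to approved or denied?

Approved

Atomic conditions:
  months employed ≥ 148 months: 165 ≥ 148 is true
  credit score ≥ 422: 477 ≥ 422 is true
  bankruptcies on record = 3: 1 == 3 is false
  down-payment percentage < 52.6%: 18.8 < 52.6 is true
  down-payment percentage ≥ 0.1%: 18.8 ≥ 0.1 is true
  property type ∈ {investment, primary}: investment is in the set → true
  NOT self-employed: no → true
  requested loan amount ≤ 605206 USD: 567862 ≤ 605206 is true
  cash reserves < 3 months: 2 < 3 is true
  cash reserves ≥ 0 months: 2 ≥ 0 is true
  loan-to-value ratio ≥ 35.4%: 33.4 ≥ 35.4 is false
  debt-to-income ratio ≤ 53.9%: 66.8 ≤ 53.9 is false
  co-signer present: no → false
  citizen or permanent resident: no → false
  late payments in last 24 months ≤ 8: 8 ≤ 8 is true
  annual income ≤ 89763 USD: 205450 ≤ 89763 is false
Combine:
[1.1.2] true AND false = false
[1.1] true OR false = true
[1] NOT true = false
[2.1.1.2.1] true AND true = true
[2.1.1.2] NOT true = false
[2.1.1] true AND false = false
[2.1] NOT false = true
[2] NOT true = false
[3.1] true OR true = true
[3.2] exactly-one(true, true) = false
[3] exactly-one(true, false) = true
[4.3] false AND false = false
[4] false OR false OR false = false
[5] true → false = false
[root] false OR false OR true OR false OR false = true
Overall: true → approved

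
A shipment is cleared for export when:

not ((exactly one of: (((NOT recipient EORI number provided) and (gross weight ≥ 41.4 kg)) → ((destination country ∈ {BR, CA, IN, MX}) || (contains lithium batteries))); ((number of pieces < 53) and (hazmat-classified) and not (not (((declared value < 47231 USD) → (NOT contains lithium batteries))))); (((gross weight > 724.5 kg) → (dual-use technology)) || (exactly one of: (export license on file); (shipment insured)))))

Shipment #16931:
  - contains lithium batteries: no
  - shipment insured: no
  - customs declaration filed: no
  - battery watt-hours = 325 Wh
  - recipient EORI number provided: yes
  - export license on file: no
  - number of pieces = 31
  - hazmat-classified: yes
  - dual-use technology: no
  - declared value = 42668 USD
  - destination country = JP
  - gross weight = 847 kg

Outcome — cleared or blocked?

Cleared

Atomic conditions:
  NOT recipient EORI number provided: yes → false
  gross weight ≥ 41.4 kg: 847 ≥ 41.4 is true
  destination country ∈ {BR, CA, IN, MX}: JP is not in the set → false
  contains lithium batteries: no → false
  number of pieces < 53: 31 < 53 is true
  hazmat-classified: yes → true
  declared value < 47231 USD: 42668 < 47231 is true
  NOT contains lithium batteries: no → true
  gross weight > 724.5 kg: 847 > 724.5 is true
  dual-use technology: no → false
  export license on file: no → false
  shipment insured: no → false
Combine:
[1.1.1] false AND true = false
[1.1.2] false OR false = false
[1.1] false → false (antecedent false ⇒ implication holds) = true
[1.2.3.1.1] true → true = true
[1.2.3.1] NOT true = false
[1.2.3] NOT false = true
[1.2] true AND true AND true = true
[1.3.1] true → false = false
[1.3.2] exactly-one(false, false) = false
[1.3] false OR false = false
[1] exactly-one(true, true, false) = false
[root] NOT false = true
Overall: true → cleared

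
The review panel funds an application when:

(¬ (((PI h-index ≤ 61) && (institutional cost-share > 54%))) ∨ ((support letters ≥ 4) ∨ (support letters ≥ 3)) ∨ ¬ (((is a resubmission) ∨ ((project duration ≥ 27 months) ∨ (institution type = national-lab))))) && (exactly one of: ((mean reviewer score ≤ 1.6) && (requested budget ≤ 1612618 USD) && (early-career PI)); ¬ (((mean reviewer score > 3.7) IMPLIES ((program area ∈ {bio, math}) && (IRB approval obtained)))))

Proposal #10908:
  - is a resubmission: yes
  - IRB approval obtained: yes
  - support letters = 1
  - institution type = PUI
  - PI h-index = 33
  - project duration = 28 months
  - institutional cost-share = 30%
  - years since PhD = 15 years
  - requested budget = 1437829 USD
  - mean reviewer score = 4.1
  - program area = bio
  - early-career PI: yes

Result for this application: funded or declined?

Declined

Atomic conditions:
  PI h-index ≤ 61: 33 ≤ 61 is true
  institutional cost-share > 54%: 30 > 54 is false
  support letters ≥ 4: 1 ≥ 4 is false
  support letters ≥ 3: 1 ≥ 3 is false
  is a resubmission: yes → true
  project duration ≥ 27 months: 28 ≥ 27 is true
  institution type = national-lab: PUI == national-lab is false
  mean reviewer score ≤ 1.6: 4.1 ≤ 1.6 is false
  requested budget ≤ 1612618 USD: 1437829 ≤ 1612618 is true
  early-career PI: yes → true
  mean reviewer score > 3.7: 4.1 > 3.7 is true
  program area ∈ {bio, math}: bio is in the set → true
  IRB approval obtained: yes → true
Combine:
[1.1.1] true AND false = false
[1.1] NOT false = true
[1.2] false OR false = false
[1.3.1.2] true OR false = true
[1.3.1] true OR true = true
[1.3] NOT true = false
[1] true OR false OR false = true
[2.1] false AND true AND true = false
[2.2.1.2] true AND true = true
[2.2.1] true → true = true
[2.2] NOT true = false
[2] exactly-one(false, false) = false
[root] true AND false = false
Overall: false → declined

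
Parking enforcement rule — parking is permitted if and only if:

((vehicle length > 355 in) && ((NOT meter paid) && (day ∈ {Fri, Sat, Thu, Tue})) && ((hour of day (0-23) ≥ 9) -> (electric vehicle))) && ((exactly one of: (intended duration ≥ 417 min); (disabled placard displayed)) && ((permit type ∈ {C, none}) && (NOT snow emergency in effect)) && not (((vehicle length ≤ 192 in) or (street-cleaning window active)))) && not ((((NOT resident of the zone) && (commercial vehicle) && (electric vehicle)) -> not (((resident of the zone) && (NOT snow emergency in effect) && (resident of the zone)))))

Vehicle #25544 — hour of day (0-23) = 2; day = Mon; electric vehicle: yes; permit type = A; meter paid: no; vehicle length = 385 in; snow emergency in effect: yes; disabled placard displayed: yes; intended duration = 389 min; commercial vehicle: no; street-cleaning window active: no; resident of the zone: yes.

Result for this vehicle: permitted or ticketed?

Atomic conditions:
  vehicle length > 355 in: 385 > 355 is true
  NOT meter paid: no → true
  day ∈ {Fri, Sat, Thu, Tue}: Mon is not in the set → false
  hour of day (0-23) ≥ 9: 2 ≥ 9 is false
  electric vehicle: yes → true
  intended duration ≥ 417 min: 389 ≥ 417 is false
  disabled placard displayed: yes → true
  permit type ∈ {C, none}: A is not in the set → false
  NOT snow emergency in effect: yes → false
  vehicle length ≤ 192 in: 385 ≤ 192 is false
  street-cleaning window active: no → false
  NOT resident of the zone: yes → false
  commercial vehicle: no → false
  resident of the zone: yes → true
Combine:
[1.2] true AND false = false
[1.3] false → true (antecedent false ⇒ implication holds) = true
[1] true AND false AND true = false
[2.1] exactly-one(false, true) = true
[2.2] false AND false = false
[2.3.1] false OR false = false
[2.3] NOT false = true
[2] true AND false AND true = false
[3.1.1] false AND false AND true = false
[3.1.2.1] true AND false AND true = false
[3.1.2] NOT false = true
[3.1] false → true (antecedent false ⇒ implication holds) = true
[3] NOT true = false
[root] false AND false AND false = false
Overall: false → ticketed

Ticketed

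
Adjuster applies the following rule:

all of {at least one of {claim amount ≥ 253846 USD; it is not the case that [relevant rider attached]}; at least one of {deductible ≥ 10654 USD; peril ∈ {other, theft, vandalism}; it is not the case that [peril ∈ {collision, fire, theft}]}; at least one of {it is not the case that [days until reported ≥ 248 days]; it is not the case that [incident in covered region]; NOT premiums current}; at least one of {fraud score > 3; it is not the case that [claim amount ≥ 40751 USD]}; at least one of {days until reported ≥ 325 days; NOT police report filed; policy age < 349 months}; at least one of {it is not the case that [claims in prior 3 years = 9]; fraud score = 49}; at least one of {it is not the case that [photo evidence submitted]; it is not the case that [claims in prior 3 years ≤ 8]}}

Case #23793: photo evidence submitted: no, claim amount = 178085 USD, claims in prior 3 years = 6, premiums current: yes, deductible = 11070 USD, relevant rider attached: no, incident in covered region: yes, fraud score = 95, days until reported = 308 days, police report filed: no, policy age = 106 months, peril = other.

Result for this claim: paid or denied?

Denied

Atomic conditions:
  claim amount ≥ 253846 USD: 178085 ≥ 253846 is false
  relevant rider attached: no → false
  deductible ≥ 10654 USD: 11070 ≥ 10654 is true
  peril ∈ {other, theft, vandalism}: other is in the set → true
  peril ∈ {collision, fire, theft}: other is not in the set → false
  days until reported ≥ 248 days: 308 ≥ 248 is true
  incident in covered region: yes → true
  NOT premiums current: yes → false
  fraud score > 3: 95 > 3 is true
  claim amount ≥ 40751 USD: 178085 ≥ 40751 is true
  days until reported ≥ 325 days: 308 ≥ 325 is false
  NOT police report filed: no → true
  policy age < 349 months: 106 < 349 is true
  claims in prior 3 years = 9: 6 == 9 is false
  fraud score = 49: 95 == 49 is false
  photo evidence submitted: no → false
  claims in prior 3 years ≤ 8: 6 ≤ 8 is true
Combine:
[1.2] NOT false = true
[1] false OR true = true
[2.3] NOT false = true
[2] true OR true OR true = true
[3.1] NOT true = false
[3.2] NOT true = false
[3] false OR false OR false = false
[4.2] NOT true = false
[4] true OR false = true
[5] false OR true OR true = true
[6.1] NOT false = true
[6] true OR false = true
[7.1] NOT false = true
[7.2] NOT true = false
[7] true OR false = true
[root] true AND true AND false AND true AND true AND true AND true = false
Overall: false → denied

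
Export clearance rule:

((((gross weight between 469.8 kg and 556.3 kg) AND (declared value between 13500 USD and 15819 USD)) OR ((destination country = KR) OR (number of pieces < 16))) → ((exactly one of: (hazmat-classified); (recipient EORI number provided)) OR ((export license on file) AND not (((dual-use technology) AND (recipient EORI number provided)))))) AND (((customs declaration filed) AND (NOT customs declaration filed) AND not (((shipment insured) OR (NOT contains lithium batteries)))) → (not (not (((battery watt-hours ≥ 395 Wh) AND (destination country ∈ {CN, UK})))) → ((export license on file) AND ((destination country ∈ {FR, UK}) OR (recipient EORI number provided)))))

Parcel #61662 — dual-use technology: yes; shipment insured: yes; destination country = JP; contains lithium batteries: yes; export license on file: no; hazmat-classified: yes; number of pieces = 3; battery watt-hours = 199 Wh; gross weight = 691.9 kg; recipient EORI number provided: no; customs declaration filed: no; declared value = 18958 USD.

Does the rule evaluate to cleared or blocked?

Cleared

Atomic conditions:
  gross weight between 469.8 kg and 556.3 kg: 691.9 in [469.8, 556.3] is false
  declared value between 13500 USD and 15819 USD: 18958 in [13500, 15819] is false
  destination country = KR: JP == KR is false
  number of pieces < 16: 3 < 16 is true
  hazmat-classified: yes → true
  recipient EORI number provided: no → false
  export license on file: no → false
  dual-use technology: yes → true
  customs declaration filed: no → false
  NOT customs declaration filed: no → true
  shipment insured: yes → true
  NOT contains lithium batteries: yes → false
  battery watt-hours ≥ 395 Wh: 199 ≥ 395 is false
  destination country ∈ {CN, UK}: JP is not in the set → false
  destination country ∈ {FR, UK}: JP is not in the set → false
Combine:
[1.1.1] false AND false = false
[1.1.2] false OR true = true
[1.1] false OR true = true
[1.2.1] exactly-one(true, false) = true
[1.2.2.2.1] true AND false = false
[1.2.2.2] NOT false = true
[1.2.2] false AND true = false
[1.2] true OR false = true
[1] true → true = true
[2.1.3.1] true OR false = true
[2.1.3] NOT true = false
[2.1] false AND true AND false = false
[2.2.1.1.1] false AND false = false
[2.2.1.1] NOT false = true
[2.2.1] NOT true = false
[2.2.2.2] false OR false = false
[2.2.2] false AND false = false
[2.2] false → false (antecedent false ⇒ implication holds) = true
[2] false → true (antecedent false ⇒ implication holds) = true
[root] true AND true = true
Overall: true → cleared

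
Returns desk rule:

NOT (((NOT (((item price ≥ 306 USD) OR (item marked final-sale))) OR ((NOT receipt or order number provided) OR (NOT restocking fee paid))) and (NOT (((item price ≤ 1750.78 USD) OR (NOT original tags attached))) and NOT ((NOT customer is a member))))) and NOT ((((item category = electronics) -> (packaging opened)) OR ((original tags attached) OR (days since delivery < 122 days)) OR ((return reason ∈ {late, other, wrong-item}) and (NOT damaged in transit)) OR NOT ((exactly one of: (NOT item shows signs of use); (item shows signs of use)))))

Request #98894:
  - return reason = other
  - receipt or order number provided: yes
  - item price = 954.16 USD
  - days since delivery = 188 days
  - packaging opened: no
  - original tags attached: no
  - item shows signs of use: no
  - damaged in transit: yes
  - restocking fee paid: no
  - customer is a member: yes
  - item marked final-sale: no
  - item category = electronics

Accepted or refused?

Atomic conditions:
  item price ≥ 306 USD: 954.16 ≥ 306 is true
  item marked final-sale: no → false
  NOT receipt or order number provided: yes → false
  NOT restocking fee paid: no → true
  item price ≤ 1750.78 USD: 954.16 ≤ 1750.78 is true
  NOT original tags attached: no → true
  NOT customer is a member: yes → false
  item category = electronics: electronics == electronics is true
  packaging opened: no → false
  original tags attached: no → false
  days since delivery < 122 days: 188 < 122 is false
  return reason ∈ {late, other, wrong-item}: other is in the set → true
  NOT damaged in transit: yes → false
  NOT item shows signs of use: no → true
  item shows signs of use: no → false
Combine:
[1.1.1.1.1] true OR false = true
[1.1.1.1] NOT true = false
[1.1.1.2] false OR true = true
[1.1.1] false OR true = true
[1.1.2.1.1] true OR true = true
[1.1.2.1] NOT true = false
[1.1.2.2] NOT false = true
[1.1.2] false AND true = false
[1.1] true AND false = false
[1] NOT false = true
[2.1.1] true → false = false
[2.1.2] false OR false = false
[2.1.3] true AND false = false
[2.1.4.1] exactly-one(true, false) = true
[2.1.4] NOT true = false
[2.1] false OR false OR false OR false = false
[2] NOT false = true
[root] true AND true = true
Overall: true → accepted

Accepted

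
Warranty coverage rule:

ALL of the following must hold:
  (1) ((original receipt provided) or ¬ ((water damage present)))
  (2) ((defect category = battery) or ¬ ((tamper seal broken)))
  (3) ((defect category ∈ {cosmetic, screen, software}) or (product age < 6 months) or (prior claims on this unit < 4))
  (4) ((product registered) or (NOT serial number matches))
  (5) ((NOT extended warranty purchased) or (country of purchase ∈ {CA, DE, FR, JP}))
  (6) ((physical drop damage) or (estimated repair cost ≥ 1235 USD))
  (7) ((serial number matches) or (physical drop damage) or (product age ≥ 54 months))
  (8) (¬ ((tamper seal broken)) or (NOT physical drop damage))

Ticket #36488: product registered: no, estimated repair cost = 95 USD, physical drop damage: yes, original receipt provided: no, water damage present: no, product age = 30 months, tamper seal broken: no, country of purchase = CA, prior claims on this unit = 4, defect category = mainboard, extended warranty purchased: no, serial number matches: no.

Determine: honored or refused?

Refused

Atomic conditions:
  original receipt provided: no → false
  water damage present: no → false
  defect category = battery: mainboard == battery is false
  tamper seal broken: no → false
  defect category ∈ {cosmetic, screen, software}: mainboard is not in the set → false
  product age < 6 months: 30 < 6 is false
  prior claims on this unit < 4: 4 < 4 is false
  product registered: no → false
  NOT serial number matches: no → true
  NOT extended warranty purchased: no → true
  country of purchase ∈ {CA, DE, FR, JP}: CA is in the set → true
  physical drop damage: yes → true
  estimated repair cost ≥ 1235 USD: 95 ≥ 1235 is false
  serial number matches: no → false
  product age ≥ 54 months: 30 ≥ 54 is false
  NOT physical drop damage: yes → false
Combine:
[1.2] NOT false = true
[1] false OR true = true
[2.2] NOT false = true
[2] false OR true = true
[3] false OR false OR false = false
[4] false OR true = true
[5] true OR true = true
[6] true OR false = true
[7] false OR true OR false = true
[8.1] NOT false = true
[8] true OR false = true
[root] true AND true AND false AND true AND true AND true AND true AND true = false
Overall: false → refused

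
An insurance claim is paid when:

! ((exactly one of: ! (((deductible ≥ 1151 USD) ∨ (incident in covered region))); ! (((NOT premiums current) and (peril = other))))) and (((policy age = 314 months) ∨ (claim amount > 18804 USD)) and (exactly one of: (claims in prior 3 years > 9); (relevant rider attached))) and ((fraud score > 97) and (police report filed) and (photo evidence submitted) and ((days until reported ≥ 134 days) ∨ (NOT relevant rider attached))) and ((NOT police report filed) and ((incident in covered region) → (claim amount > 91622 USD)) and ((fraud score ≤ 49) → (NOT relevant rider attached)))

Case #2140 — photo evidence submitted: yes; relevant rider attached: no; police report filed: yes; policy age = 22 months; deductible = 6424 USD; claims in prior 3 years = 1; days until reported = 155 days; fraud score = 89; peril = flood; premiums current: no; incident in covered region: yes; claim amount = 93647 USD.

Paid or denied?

Denied

Atomic conditions:
  deductible ≥ 1151 USD: 6424 ≥ 1151 is true
  incident in covered region: yes → true
  NOT premiums current: no → true
  peril = other: flood == other is false
  policy age = 314 months: 22 == 314 is false
  claim amount > 18804 USD: 93647 > 18804 is true
  claims in prior 3 years > 9: 1 > 9 is false
  relevant rider attached: no → false
  fraud score > 97: 89 > 97 is false
  police report filed: yes → true
  photo evidence submitted: yes → true
  days until reported ≥ 134 days: 155 ≥ 134 is true
  NOT relevant rider attached: no → true
  NOT police report filed: yes → false
  claim amount > 91622 USD: 93647 > 91622 is true
  fraud score ≤ 49: 89 ≤ 49 is false
Combine:
[1.1.1.1] true OR true = true
[1.1.1] NOT true = false
[1.1.2.1] true AND false = false
[1.1.2] NOT false = true
[1.1] exactly-one(false, true) = true
[1] NOT true = false
[2.1] false OR true = true
[2.2] exactly-one(false, false) = false
[2] true AND false = false
[3.4] true OR true = true
[3] false AND true AND true AND true = false
[4.2] true → true = true
[4.3] false → true (antecedent false ⇒ implication holds) = true
[4] false AND true AND true = false
[root] false AND false AND false AND false = false
Overall: false → denied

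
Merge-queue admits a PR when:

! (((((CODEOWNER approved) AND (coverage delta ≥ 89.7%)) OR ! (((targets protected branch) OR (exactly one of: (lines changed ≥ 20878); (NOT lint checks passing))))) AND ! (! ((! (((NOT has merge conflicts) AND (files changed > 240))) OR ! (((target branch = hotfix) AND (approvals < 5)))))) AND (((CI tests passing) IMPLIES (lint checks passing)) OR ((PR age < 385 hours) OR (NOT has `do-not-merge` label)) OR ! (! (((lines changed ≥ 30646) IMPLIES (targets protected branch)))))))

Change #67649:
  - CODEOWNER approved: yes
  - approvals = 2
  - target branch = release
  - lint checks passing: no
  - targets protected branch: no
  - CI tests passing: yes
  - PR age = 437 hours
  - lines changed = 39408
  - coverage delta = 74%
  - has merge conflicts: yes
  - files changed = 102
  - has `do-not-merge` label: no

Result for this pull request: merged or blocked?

Atomic conditions:
  CODEOWNER approved: yes → true
  coverage delta ≥ 89.7%: 74 ≥ 89.7 is false
  targets protected branch: no → false
  lines changed ≥ 20878: 39408 ≥ 20878 is true
  NOT lint checks passing: no → true
  NOT has merge conflicts: yes → false
  files changed > 240: 102 > 240 is false
  target branch = hotfix: release == hotfix is false
  approvals < 5: 2 < 5 is true
  CI tests passing: yes → true
  lint checks passing: no → false
  PR age < 385 hours: 437 < 385 is false
  NOT has `do-not-merge` label: no → true
  lines changed ≥ 30646: 39408 ≥ 30646 is true
Combine:
[1.1.1] true AND false = false
[1.1.2.1.2] exactly-one(true, true) = false
[1.1.2.1] false OR false = false
[1.1.2] NOT false = true
[1.1] false OR true = true
[1.2.1.1.1.1] false AND false = false
[1.2.1.1.1] NOT false = true
[1.2.1.1.2.1] false AND true = false
[1.2.1.1.2] NOT false = true
[1.2.1.1] true OR true = true
[1.2.1] NOT true = false
[1.2] NOT false = true
[1.3.1] true → false = false
[1.3.2] false OR true = true
[1.3.3.1.1] true → false = false
[1.3.3.1] NOT false = true
[1.3.3] NOT true = false
[1.3] false OR true OR false = true
[1] true AND true AND true = true
[root] NOT true = false
Overall: false → blocked

Blocked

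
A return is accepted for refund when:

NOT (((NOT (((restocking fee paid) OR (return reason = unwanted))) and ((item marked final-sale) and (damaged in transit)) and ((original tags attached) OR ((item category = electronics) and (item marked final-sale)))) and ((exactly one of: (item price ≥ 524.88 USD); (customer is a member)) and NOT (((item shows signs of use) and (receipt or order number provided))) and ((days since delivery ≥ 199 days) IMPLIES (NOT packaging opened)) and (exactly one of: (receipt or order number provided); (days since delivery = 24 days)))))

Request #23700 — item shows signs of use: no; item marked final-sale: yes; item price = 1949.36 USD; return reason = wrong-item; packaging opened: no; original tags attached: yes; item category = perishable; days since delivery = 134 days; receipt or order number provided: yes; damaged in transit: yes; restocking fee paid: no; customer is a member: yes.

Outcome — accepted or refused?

Atomic conditions:
  restocking fee paid: no → false
  return reason = unwanted: wrong-item == unwanted is false
  item marked final-sale: yes → true
  damaged in transit: yes → true
  original tags attached: yes → true
  item category = electronics: perishable == electronics is false
  item price ≥ 524.88 USD: 1949.36 ≥ 524.88 is true
  customer is a member: yes → true
  item shows signs of use: no → false
  receipt or order number provided: yes → true
  days since delivery ≥ 199 days: 134 ≥ 199 is false
  NOT packaging opened: no → true
  days since delivery = 24 days: 134 == 24 is false
Combine:
[1.1.1.1] false OR false = false
[1.1.1] NOT false = true
[1.1.2] true AND true = true
[1.1.3.2] false AND true = false
[1.1.3] true OR false = true
[1.1] true AND true AND true = true
[1.2.1] exactly-one(true, true) = false
[1.2.2.1] false AND true = false
[1.2.2] NOT false = true
[1.2.3] false → true (antecedent false ⇒ implication holds) = true
[1.2.4] exactly-one(true, false) = true
[1.2] false AND true AND true AND true = false
[1] true AND false = false
[root] NOT false = true
Overall: true → accepted

Accepted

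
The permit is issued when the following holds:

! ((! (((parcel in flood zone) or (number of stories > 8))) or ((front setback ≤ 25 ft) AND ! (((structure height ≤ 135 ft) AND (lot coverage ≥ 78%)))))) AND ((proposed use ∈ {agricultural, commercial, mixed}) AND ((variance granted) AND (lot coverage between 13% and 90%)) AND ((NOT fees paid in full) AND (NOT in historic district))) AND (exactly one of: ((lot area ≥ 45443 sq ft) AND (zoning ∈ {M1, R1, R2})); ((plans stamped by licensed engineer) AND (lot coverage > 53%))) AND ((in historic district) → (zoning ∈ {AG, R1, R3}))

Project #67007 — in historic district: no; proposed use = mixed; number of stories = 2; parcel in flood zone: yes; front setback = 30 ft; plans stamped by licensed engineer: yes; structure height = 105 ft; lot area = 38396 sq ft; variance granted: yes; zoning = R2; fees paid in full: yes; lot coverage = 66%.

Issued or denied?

Denied

Atomic conditions:
  parcel in flood zone: yes → true
  number of stories > 8: 2 > 8 is false
  front setback ≤ 25 ft: 30 ≤ 25 is false
  structure height ≤ 135 ft: 105 ≤ 135 is true
  lot coverage ≥ 78%: 66 ≥ 78 is false
  proposed use ∈ {agricultural, commercial, mixed}: mixed is in the set → true
  variance granted: yes → true
  lot coverage between 13% and 90%: 66 in [13, 90] is true
  NOT fees paid in full: yes → false
  NOT in historic district: no → true
  lot area ≥ 45443 sq ft: 38396 ≥ 45443 is false
  zoning ∈ {M1, R1, R2}: R2 is in the set → true
  plans stamped by licensed engineer: yes → true
  lot coverage > 53%: 66 > 53 is true
  in historic district: no → false
  zoning ∈ {AG, R1, R3}: R2 is not in the set → false
Combine:
[1.1.1.1] true OR false = true
[1.1.1] NOT true = false
[1.1.2.2.1] true AND false = false
[1.1.2.2] NOT false = true
[1.1.2] false AND true = false
[1.1] false OR false = false
[1] NOT false = true
[2.2] true AND true = true
[2.3] false AND true = false
[2] true AND true AND false = false
[3.1] false AND true = false
[3.2] true AND true = true
[3] exactly-one(false, true) = true
[4] false → false (antecedent false ⇒ implication holds) = true
[root] true AND false AND true AND true = false
Overall: false → denied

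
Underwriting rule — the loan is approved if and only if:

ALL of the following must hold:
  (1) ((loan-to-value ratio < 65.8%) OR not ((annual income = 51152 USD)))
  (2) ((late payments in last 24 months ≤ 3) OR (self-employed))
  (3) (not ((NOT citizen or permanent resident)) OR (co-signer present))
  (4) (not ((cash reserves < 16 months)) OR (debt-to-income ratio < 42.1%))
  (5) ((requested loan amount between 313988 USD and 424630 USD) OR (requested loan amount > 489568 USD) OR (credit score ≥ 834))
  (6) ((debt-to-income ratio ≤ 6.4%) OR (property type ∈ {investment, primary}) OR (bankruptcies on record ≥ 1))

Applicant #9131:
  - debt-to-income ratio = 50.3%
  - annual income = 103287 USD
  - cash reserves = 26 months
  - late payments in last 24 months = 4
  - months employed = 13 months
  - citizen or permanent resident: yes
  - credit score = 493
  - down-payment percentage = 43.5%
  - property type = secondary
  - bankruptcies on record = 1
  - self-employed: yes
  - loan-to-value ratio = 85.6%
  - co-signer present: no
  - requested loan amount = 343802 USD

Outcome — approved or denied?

Atomic conditions:
  loan-to-value ratio < 65.8%: 85.6 < 65.8 is false
  annual income = 51152 USD: 103287 == 51152 is false
  late payments in last 24 months ≤ 3: 4 ≤ 3 is false
  self-employed: yes → true
  NOT citizen or permanent resident: yes → false
  co-signer present: no → false
  cash reserves < 16 months: 26 < 16 is false
  debt-to-income ratio < 42.1%: 50.3 < 42.1 is false
  requested loan amount between 313988 USD and 424630 USD: 343802 in [313988, 424630] is true
  requested loan amount > 489568 USD: 343802 > 489568 is false
  credit score ≥ 834: 493 ≥ 834 is false
  debt-to-income ratio ≤ 6.4%: 50.3 ≤ 6.4 is false
  property type ∈ {investment, primary}: secondary is not in the set → false
  bankruptcies on record ≥ 1: 1 ≥ 1 is true
Combine:
[1.2] NOT false = true
[1] false OR true = true
[2] false OR true = true
[3.1] NOT false = true
[3] true OR false = true
[4.1] NOT false = true
[4] true OR false = true
[5] true OR false OR false = true
[6] false OR false OR true = true
[root] true AND true AND true AND true AND true AND true = true
Overall: true → approved

Approved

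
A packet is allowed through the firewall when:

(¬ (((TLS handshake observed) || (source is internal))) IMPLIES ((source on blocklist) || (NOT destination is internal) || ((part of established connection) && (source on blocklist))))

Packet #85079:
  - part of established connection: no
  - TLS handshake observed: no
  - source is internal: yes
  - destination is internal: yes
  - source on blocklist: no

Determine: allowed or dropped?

Atomic conditions:
  TLS handshake observed: no → false
  source is internal: yes → true
  source on blocklist: no → false
  NOT destination is internal: yes → false
  part of established connection: no → false
Combine:
[1.1] false OR true = true
[1] NOT true = false
[2.3] false AND false = false
[2] false OR false OR false = false
[root] false → false (antecedent false ⇒ implication holds) = true
Overall: true → allowed

Allowed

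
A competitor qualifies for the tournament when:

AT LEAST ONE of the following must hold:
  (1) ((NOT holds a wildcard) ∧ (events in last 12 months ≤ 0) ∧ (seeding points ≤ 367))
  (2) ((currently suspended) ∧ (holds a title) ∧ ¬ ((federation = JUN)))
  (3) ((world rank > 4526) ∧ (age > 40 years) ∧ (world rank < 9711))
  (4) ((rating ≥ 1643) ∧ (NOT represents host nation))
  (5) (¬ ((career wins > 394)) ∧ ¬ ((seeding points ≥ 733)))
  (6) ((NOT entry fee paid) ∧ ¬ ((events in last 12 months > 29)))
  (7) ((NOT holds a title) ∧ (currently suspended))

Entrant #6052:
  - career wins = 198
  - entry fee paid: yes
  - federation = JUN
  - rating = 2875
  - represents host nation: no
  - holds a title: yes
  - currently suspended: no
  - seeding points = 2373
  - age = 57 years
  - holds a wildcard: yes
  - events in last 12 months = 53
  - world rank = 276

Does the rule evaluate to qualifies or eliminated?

Atomic conditions:
  NOT holds a wildcard: yes → false
  events in last 12 months ≤ 0: 53 ≤ 0 is false
  seeding points ≤ 367: 2373 ≤ 367 is false
  currently suspended: no → false
  holds a title: yes → true
  federation = JUN: JUN == JUN is true
  world rank > 4526: 276 > 4526 is false
  age > 40 years: 57 > 40 is true
  world rank < 9711: 276 < 9711 is true
  rating ≥ 1643: 2875 ≥ 1643 is true
  NOT represents host nation: no → true
  career wins > 394: 198 > 394 is false
  seeding points ≥ 733: 2373 ≥ 733 is true
  NOT entry fee paid: yes → false
  events in last 12 months > 29: 53 > 29 is true
  NOT holds a title: yes → false
Combine:
[1] false AND false AND false = false
[2.3] NOT true = false
[2] false AND true AND false = false
[3] false AND true AND true = false
[4] true AND true = true
[5.1] NOT false = true
[5.2] NOT true = false
[5] true AND false = false
[6.2] NOT true = false
[6] false AND false = false
[7] false AND false = false
[root] false OR false OR false OR true OR false OR false OR false = true
Overall: true → qualifies

Qualifies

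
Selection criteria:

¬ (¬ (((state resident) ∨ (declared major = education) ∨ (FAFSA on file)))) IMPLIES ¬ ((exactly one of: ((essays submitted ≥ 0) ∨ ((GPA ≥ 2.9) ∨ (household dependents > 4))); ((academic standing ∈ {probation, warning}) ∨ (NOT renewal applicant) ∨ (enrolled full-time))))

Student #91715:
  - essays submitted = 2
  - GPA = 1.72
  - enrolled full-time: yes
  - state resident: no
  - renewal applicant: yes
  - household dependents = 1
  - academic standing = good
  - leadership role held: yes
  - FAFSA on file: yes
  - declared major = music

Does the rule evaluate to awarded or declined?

Atomic conditions:
  state resident: no → false
  declared major = education: music == education is false
  FAFSA on file: yes → true
  essays submitted ≥ 0: 2 ≥ 0 is true
  GPA ≥ 2.9: 1.72 ≥ 2.9 is false
  household dependents > 4: 1 > 4 is false
  academic standing ∈ {probation, warning}: good is not in the set → false
  NOT renewal applicant: yes → false
  enrolled full-time: yes → true
Combine:
[1.1.1] false OR false OR true = true
[1.1] NOT true = false
[1] NOT false = true
[2.1.1.2] false OR false = false
[2.1.1] true OR false = true
[2.1.2] false OR false OR true = true
[2.1] exactly-one(true, true) = false
[2] NOT false = true
[root] true → true = true
Overall: true → awarded

Awarded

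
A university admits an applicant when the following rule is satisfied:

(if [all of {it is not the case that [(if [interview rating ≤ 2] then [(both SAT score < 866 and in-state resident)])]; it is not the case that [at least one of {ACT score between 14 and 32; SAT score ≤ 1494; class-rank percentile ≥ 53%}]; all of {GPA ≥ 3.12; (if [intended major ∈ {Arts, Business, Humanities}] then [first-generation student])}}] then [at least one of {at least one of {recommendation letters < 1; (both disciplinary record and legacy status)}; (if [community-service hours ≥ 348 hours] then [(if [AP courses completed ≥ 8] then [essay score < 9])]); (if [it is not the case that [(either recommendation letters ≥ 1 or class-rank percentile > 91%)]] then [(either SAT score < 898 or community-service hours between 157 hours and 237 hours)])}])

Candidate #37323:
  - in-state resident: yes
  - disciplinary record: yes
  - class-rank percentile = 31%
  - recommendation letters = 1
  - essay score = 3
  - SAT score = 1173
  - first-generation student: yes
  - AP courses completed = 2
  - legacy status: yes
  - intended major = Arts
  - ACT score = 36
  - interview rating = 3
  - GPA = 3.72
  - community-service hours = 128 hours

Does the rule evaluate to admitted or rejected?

Admitted

Atomic conditions:
  interview rating ≤ 2: 3 ≤ 2 is false
  SAT score < 866: 1173 < 866 is false
  in-state resident: yes → true
  ACT score between 14 and 32: 36 in [14, 32] is false
  SAT score ≤ 1494: 1173 ≤ 1494 is true
  class-rank percentile ≥ 53%: 31 ≥ 53 is false
  GPA ≥ 3.12: 3.72 ≥ 3.12 is true
  intended major ∈ {Arts, Business, Humanities}: Arts is in the set → true
  first-generation student: yes → true
  recommendation letters < 1: 1 < 1 is false
  disciplinary record: yes → true
  legacy status: yes → true
  community-service hours ≥ 348 hours: 128 ≥ 348 is false
  AP courses completed ≥ 8: 2 ≥ 8 is false
  essay score < 9: 3 < 9 is true
  recommendation letters ≥ 1: 1 ≥ 1 is true
  class-rank percentile > 91%: 31 > 91 is false
  SAT score < 898: 1173 < 898 is false
  community-service hours between 157 hours and 237 hours: 128 in [157, 237] is false
Combine:
[1.1.1.2] false AND true = false
[1.1.1] false → false (antecedent false ⇒ implication holds) = true
[1.1] NOT true = false
[1.2.1] false OR true OR false = true
[1.2] NOT true = false
[1.3.2] true → true = true
[1.3] true AND true = true
[1] false AND false AND true = false
[2.1.2] true AND true = true
[2.1] false OR true = true
[2.2.2] false → true (antecedent false ⇒ implication holds) = true
[2.2] false → true (antecedent false ⇒ implication holds) = true
[2.3.1.1] true OR false = true
[2.3.1] NOT true = false
[2.3.2] false OR false = false
[2.3] false → false (antecedent false ⇒ implication holds) = true
[2] true OR true OR true = true
[root] false → true (antecedent false ⇒ implication holds) = true
Overall: true → admitted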